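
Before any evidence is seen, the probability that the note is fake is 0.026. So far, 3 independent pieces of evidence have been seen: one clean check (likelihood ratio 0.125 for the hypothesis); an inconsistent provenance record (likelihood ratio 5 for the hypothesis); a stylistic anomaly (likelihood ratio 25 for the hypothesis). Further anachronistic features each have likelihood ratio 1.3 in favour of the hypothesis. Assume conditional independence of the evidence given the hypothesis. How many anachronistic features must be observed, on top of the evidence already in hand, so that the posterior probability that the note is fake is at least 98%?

Prior odds = 0.026/0.974 = 13/487.
Combined Bayes factor of the evidence already in hand = 0.125 × 5 × 25 = 15.625.
Odds after that evidence = (13/487) × 15.625 = 1625/3896.
Target odds = 0.98/0.02 = 49.
Need 1.3ⁿ ≥ 49 ÷ (1625/3896) = 190904/1625.
1.3¹⁸ ≈112.455 falls short of 190904/1625 but 1.3¹⁹ ≈146.192 reaches it, so n = 19.

19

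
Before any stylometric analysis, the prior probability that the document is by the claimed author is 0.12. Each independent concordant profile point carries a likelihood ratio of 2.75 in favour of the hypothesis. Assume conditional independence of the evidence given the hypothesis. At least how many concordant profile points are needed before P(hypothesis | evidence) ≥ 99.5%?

8

Prior odds: 0.12 ÷ 0.88 = 3/22.
Likelihood ratio per concordant profile point = 2.75.
Target posterior odds = 0.995/0.005 = 199.
Require 2.75ⁿ ≥ 199 ÷ (3/22) = 4378/3.
2.75⁷ = 19487171/16384 falls short of 4378/3 but 2.75⁸ = 214358881/65536 reaches it, so n = 8.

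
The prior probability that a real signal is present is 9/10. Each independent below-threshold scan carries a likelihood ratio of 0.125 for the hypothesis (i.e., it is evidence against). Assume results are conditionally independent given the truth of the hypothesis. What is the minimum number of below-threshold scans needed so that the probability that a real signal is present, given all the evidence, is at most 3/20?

2

Prior odds: 0.9 ÷ 0.1 = 9.
Likelihood ratio per below-threshold scan = 0.125.
Target posterior odds = 0.15/0.85 = 3/17.
Need 9 × 0.125ⁿ ≤ 3/17, i.e. 0.125ⁿ ≤ 1/51.
0.125¹ = 0.125 is still above 1/51 but 0.125² = 0.015625 is at or below it, so n = 2.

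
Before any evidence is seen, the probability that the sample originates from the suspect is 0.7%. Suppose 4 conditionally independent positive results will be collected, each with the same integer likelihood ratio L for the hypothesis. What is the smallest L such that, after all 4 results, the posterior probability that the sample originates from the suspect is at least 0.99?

Prior odds = 0.007/0.993 = 7/993.
Target odds = 0.99/0.01 = 99.
Need L⁴ ≥ 99 ÷ (7/993) = 98307/7.
10⁴ = 10000 < 98307/7 ≤ 14641 = 11⁴, so L = 11.

11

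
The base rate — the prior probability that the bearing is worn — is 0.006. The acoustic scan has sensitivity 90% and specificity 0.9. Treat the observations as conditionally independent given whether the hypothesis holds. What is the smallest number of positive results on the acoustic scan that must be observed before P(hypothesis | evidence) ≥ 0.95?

Prior odds: 0.006 ÷ 0.994 = 3/497.
False-positive rate = 1 − 0.9 = 0.1; likelihood ratio of a positive = 0.9/0.1 = 9.
Target odds: 0.95 ÷ 0.05 = 19.
Need (3/497) × 9ⁿ ≥ 19, i.e. 9ⁿ ≥ 9443/3.
9³ = 729 falls short of 9443/3 but 9⁴ = 6561 reaches it, so n = 4.

4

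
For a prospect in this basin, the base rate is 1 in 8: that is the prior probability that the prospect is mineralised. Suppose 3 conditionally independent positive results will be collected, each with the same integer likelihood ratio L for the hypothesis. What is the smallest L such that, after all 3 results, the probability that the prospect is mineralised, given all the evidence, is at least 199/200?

12

Prior odds = 0.125/0.875 = 1/7.
Target odds = 0.995/0.005 = 199.
Need L³ ≥ 199 ÷ (1/7) = 1393.
11³ = 1331 < 1393 ≤ 1728 = 12³, so L = 12.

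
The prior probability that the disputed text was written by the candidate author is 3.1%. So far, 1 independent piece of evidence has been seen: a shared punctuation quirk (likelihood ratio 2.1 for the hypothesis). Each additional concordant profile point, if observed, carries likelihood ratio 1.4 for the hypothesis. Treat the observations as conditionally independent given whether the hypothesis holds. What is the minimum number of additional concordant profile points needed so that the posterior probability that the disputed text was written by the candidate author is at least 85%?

14

Prior odds = 0.031/0.969 = 31/969.
Bayes factor of the evidence already in hand = 2.1.
Odds after that evidence = (31/969) × 2.1 = 217/3230.
Target odds = 0.85/0.15 = 17/3.
Need 1.4ⁿ ≥ 17/3 ÷ (217/3230) = 54910/651.
1.4¹³ ≈79.3715 falls short of 54910/651 but 1.4¹⁴ ≈111.12 reaches it, so n = 14.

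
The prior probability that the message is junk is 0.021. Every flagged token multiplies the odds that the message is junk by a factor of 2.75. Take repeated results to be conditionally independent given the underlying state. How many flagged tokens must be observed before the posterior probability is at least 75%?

5

Prior odds = 0.021/0.979 = 21/979.
Likelihood ratio per flagged token = 2.75.
Target odds: 0.75 ÷ 0.25 = 3.
Need (21/979) × 2.75ⁿ ≥ 3, i.e. 2.75ⁿ ≥ 979/7.
2.75⁴ = 57.19140625 falls short of 979/7 but 2.75⁵ = 161051/1024 reaches it, so n = 5.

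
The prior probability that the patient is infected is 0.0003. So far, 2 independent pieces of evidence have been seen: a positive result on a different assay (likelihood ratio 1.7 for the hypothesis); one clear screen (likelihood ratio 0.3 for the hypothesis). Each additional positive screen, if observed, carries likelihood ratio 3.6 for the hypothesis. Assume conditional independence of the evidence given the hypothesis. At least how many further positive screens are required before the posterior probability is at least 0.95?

10

Prior odds = 0.0003/0.9997 = 3/9997.
Combined Bayes factor of the evidence already in hand = 1.7 × 0.3 = 0.51.
Odds after that evidence = (3/9997) × 0.51 = 153/999700.
Target odds = 0.95/0.05 = 19.
Need 3.6ⁿ ≥ 19 ÷ (153/999700) = 18994300/153.
3.6⁹ ≈101560 falls short of 18994300/153 but 3.6¹⁰ ≈365616 reaches it, so n = 10.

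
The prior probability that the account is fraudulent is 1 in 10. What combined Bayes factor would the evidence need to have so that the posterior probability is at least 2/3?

Prior odds = 0.1/0.9 = 1/9.
Target odds = (2/3)/(1/3) = 2.
Required Bayes factor = 2 ÷ (1/9) = 18.

18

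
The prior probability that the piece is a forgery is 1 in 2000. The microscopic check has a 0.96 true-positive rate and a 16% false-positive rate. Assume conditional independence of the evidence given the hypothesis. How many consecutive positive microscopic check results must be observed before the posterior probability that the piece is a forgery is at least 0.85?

6

Prior odds = 0.0005/0.9995 = 1/1999.
Likelihood ratio of a positive result = 0.96/0.16 = 6.
Target posterior odds = 0.85/0.15 = 17/3.
Require 6ⁿ ≥ 17/3 ÷ (1/1999) = 33983/3.
6⁵ = 7776 falls short of 33983/3 but 6⁶ = 46656 reaches it, so n = 6.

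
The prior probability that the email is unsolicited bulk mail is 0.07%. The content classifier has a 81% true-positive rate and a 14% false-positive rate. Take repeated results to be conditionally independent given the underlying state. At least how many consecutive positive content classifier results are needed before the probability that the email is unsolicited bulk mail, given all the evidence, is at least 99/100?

7

Prior odds: 0.0007 ÷ 0.9993 = 7/9993.
Likelihood ratio of a positive result = 0.81/0.14 = 81/14.
Target odds: 0.99 ÷ 0.01 = 99.
Require (81/14)ⁿ ≥ 99 ÷ (7/9993) = 989307/7.
(81/14)⁶ ≈37509.6 falls short of 989307/7 but (81/14)⁷ ≈217020 reaches it, so n = 7.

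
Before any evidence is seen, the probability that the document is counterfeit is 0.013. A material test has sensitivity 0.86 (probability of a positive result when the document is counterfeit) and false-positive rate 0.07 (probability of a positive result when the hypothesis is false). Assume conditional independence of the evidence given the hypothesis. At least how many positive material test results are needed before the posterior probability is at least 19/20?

Prior odds = 0.013/0.987 = 13/987.
Likelihood ratio of a positive result = 0.86/0.07 = 86/7.
Target posterior odds = 0.95/0.05 = 19.
Require (86/7)ⁿ ≥ 19 ÷ (13/987) = 18753/13.
(86/7)² = 7396/49 falls short of 18753/13 but (86/7)³ = 636056/343 reaches it, so n = 3.

3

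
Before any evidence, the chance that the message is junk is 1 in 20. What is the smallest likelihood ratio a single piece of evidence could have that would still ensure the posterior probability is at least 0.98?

931

Prior odds = 0.05/0.95 = 1/19.
Target odds = 0.98/0.02 = 49.
Required Bayes factor = 49 ÷ (1/19) = 931.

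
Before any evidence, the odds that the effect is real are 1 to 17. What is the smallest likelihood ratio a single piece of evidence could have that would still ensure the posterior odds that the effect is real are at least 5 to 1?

85

Prior odds = 1/17.
Target odds = 5.
Required Bayes factor = 5 ÷ (1/17) = 85.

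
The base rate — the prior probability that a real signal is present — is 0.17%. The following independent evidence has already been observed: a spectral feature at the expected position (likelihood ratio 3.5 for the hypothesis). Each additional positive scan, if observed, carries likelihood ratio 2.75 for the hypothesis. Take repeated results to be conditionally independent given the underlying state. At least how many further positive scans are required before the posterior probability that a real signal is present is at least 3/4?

7

Prior odds = 0.0017/0.9983 = 17/9983.
Bayes factor of the evidence already in hand = 3.5.
Odds after that evidence = (17/9983) × 3.5 = 119/19966.
Target odds = 0.75/0.25 = 3.
Need 2.75ⁿ ≥ 3 ÷ (119/19966) = 59898/119.
2.75⁶ = 1771561/4096 falls short of 59898/119 but 2.75⁷ = 19487171/16384 reaches it, so n = 7.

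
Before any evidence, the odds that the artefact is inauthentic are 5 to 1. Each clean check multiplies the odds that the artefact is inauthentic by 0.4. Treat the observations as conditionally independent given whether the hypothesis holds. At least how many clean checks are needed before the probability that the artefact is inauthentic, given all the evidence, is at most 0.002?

Prior odds = 5.
Likelihood ratio per clean check = 0.4.
Target posterior odds = 0.002/0.998 = 1/499.
Require 0.4ⁿ ≤ 1/499 ÷ 5 = 1/2495.
0.4⁸ = 256/390625 is still above 1/2495 but 0.4⁹ = 512/1953125 is at or below it, so n = 9.

9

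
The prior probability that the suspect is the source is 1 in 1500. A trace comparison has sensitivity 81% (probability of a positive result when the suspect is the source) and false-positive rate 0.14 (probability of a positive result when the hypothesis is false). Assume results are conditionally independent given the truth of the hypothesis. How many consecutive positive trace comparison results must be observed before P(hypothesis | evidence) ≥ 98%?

Prior odds = (1/1500)/(1499/1500) = 1/1499.
Likelihood ratio of a positive result = 0.81/0.14 = 81/14.
Target odds: 0.98 ÷ 0.02 = 49.
Need (1/1499) × (81/14)ⁿ ≥ 49, i.e. (81/14)ⁿ ≥ 73451.
(81/14)⁶ ≈37509.6 falls short of 73451 but (81/14)⁷ ≈217020 reaches it, so n = 7.

7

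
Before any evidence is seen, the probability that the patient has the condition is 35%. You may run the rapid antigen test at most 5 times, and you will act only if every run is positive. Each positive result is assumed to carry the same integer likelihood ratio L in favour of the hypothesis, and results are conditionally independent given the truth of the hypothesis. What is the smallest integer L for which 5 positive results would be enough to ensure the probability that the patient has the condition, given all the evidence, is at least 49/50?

3

Prior odds = 0.35/0.65 = 7/13.
Target odds = 0.98/0.02 = 49.
Need L⁵ ≥ 49 ÷ (7/13) = 91.
2⁵ = 32 < 91 ≤ 243 = 3⁵, so L = 3.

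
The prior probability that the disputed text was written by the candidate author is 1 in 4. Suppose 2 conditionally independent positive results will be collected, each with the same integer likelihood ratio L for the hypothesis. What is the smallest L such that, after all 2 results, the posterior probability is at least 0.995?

25

Prior odds = 0.25/0.75 = 1/3.
Target odds = 0.995/0.005 = 199.
Need L² ≥ 199 ÷ (1/3) = 597.
24² = 576 < 597 ≤ 625 = 25², so L = 25.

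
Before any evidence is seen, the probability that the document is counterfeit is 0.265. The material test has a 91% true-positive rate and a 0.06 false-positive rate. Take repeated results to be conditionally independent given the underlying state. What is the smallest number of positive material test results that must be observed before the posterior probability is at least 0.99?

Prior odds: 0.265 ÷ 0.735 = 53/147.
Likelihood ratio of a positive result = 0.91/0.06 = 91/6.
Target odds: 0.99 ÷ 0.01 = 99.
Need (53/147) × (91/6)ⁿ ≥ 99, i.e. (91/6)ⁿ ≥ 14553/53.
(91/6)² = 8281/36 falls short of 14553/53 but (91/6)³ = 753571/216 reaches it, so n = 3.

3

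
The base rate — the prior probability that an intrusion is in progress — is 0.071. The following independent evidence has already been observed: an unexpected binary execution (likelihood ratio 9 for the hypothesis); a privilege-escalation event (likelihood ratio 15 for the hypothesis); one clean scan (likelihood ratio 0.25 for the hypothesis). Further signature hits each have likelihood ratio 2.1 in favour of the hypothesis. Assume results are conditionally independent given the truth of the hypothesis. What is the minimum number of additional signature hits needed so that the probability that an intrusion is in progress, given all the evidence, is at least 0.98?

4

Prior odds = 0.071/0.929 = 71/929.
Combined Bayes factor of the evidence already in hand = 9 × 15 × 0.25 = 33.75.
Odds after that evidence = (71/929) × 33.75 = 9585/3716.
Target odds = 0.98/0.02 = 49.
Need 2.1ⁿ ≥ 49 ÷ (9585/3716) = 182084/9585.
2.1³ = 9.261 falls short of 182084/9585 but 2.1⁴ = 19.4481 reaches it, so n = 4.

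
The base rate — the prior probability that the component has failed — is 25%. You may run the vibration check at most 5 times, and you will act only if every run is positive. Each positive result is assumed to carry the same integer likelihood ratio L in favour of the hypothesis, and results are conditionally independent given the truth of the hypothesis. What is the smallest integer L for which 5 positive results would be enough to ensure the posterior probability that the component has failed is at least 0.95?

Prior odds = 0.25/0.75 = 1/3.
Target odds = 0.95/0.05 = 19.
Need L⁵ ≥ 19 ÷ (1/3) = 57.
2⁵ = 32 < 57 ≤ 243 = 3⁵, so L = 3.

3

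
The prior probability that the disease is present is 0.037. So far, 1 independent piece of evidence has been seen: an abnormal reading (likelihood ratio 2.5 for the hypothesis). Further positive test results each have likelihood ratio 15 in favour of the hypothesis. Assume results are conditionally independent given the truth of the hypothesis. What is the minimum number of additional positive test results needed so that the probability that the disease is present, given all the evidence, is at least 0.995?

Prior odds = 0.037/0.963 = 37/963.
Bayes factor of the evidence already in hand = 2.5.
Odds after that evidence = (37/963) × 2.5 = 185/1926.
Target odds = 0.995/0.005 = 199.
Need 15ⁿ ≥ 199 ÷ (185/1926) = 383274/185.
15² = 225 falls short of 383274/185 but 15³ = 3375 reaches it, so n = 3.

3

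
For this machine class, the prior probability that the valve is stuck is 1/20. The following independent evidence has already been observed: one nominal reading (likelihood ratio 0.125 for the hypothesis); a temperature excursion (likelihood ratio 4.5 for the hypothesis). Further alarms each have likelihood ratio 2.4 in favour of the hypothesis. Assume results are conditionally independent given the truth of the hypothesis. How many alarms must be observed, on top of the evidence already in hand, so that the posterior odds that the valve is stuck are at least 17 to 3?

7

Prior odds = 0.05/0.95 = 1/19.
Combined Bayes factor of the evidence already in hand = 0.125 × 4.5 = 0.5625.
Odds after that evidence = (1/19) × 0.5625 = 9/304.
Target odds = 17/3.
Need 2.4ⁿ ≥ 17/3 ÷ (9/304) = 5168/27.
2.4⁶ = 2985984/15625 falls short of 5168/27 but 2.4⁷ = 35831808/78125 reaches it, so n = 7.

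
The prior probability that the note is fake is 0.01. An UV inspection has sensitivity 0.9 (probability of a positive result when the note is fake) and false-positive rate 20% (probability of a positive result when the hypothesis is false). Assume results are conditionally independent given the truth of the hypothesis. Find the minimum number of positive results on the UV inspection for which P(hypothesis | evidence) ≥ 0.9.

Prior odds = 0.01/0.99 = 1/99.
Likelihood ratio of a positive result = 0.9/0.2 = 4.5.
Target odds: 0.9 ÷ 0.1 = 9.
Need (1/99) × 4.5ⁿ ≥ 9, i.e. 4.5ⁿ ≥ 891.
4.5⁴ = 410.0625 falls short of 891 but 4.5⁵ = 1845.28125 reaches it, so n = 5.

5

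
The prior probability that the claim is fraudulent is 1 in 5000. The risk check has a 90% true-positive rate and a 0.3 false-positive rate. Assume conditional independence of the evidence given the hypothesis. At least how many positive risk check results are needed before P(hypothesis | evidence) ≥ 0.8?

Prior odds: 0.0002 ÷ 0.9998 = 1/4999.
Likelihood ratio of a positive result = 0.9/0.3 = 3.
Target posterior odds = 0.8/0.2 = 4.
Require 3ⁿ ≥ 4 ÷ (1/4999) = 19996.
3⁹ = 19683 falls short of 19996 but 3¹⁰ = 59049 reaches it, so n = 10.

10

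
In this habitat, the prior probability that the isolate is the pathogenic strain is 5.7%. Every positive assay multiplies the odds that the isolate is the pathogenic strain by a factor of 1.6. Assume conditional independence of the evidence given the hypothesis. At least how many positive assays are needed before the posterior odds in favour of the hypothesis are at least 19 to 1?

Prior odds = 0.057/0.943 = 57/943.
Likelihood ratio per positive assay = 1.6.
Target odds = 19.
Require 1.6ⁿ ≥ 19 ÷ (57/943) = 943/3.
1.6¹² ≈281.475 falls short of 943/3 but 1.6¹³ ≈450.36 reaches it, so n = 13.

13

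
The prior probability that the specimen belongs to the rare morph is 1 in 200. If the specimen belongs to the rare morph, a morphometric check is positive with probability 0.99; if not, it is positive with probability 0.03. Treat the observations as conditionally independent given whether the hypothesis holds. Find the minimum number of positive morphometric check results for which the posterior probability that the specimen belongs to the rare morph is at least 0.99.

3

Prior odds: 0.005 ÷ 0.995 = 1/199.
Likelihood ratio of a positive = 0.99/0.03 = 33.
Target posterior odds = 0.99/0.01 = 99.
Require 33ⁿ ≥ 99 ÷ (1/199) = 19701.
33² = 1089 falls short of 19701 but 33³ = 35937 reaches it, so n = 3.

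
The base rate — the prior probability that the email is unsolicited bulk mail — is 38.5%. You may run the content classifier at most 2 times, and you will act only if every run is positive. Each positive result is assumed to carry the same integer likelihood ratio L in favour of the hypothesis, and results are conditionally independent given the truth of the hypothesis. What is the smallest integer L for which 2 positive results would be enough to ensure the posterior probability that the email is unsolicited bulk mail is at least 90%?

Prior odds = 0.385/0.615 = 77/123.
Target odds = 0.9/0.1 = 9.
Need L² ≥ 9 ÷ (77/123) = 1107/77.
3² = 9 < 1107/77 ≤ 16 = 4², so L = 4.

4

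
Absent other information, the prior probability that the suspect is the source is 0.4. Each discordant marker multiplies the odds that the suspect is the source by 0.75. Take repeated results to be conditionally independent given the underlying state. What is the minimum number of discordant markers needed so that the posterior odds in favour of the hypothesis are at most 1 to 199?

Prior odds: 0.4 ÷ 0.6 = 2/3.
Likelihood ratio per discordant marker = 0.75.
Target odds = 1/199.
Require 0.75ⁿ ≤ 1/199 ÷ (2/3) = 3/398.
0.75¹⁶ ≈0.0100226 is still above 3/398 but 0.75¹⁷ ≈0.00751695 is at or below it, so n = 17.

17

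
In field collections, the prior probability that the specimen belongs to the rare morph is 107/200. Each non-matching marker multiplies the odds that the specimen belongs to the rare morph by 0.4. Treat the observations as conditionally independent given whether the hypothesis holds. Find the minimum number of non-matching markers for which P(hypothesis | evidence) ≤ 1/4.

2

Prior odds: 0.535 ÷ 0.465 = 107/93.
Likelihood ratio per non-matching marker = 0.4.
Target odds: 0.25 ÷ 0.75 = 1/3.
Require 0.4ⁿ ≤ 1/3 ÷ (107/93) = 31/107.
0.4¹ = 0.4 is still above 31/107 but 0.4² = 0.16 is at or below it, so n = 2.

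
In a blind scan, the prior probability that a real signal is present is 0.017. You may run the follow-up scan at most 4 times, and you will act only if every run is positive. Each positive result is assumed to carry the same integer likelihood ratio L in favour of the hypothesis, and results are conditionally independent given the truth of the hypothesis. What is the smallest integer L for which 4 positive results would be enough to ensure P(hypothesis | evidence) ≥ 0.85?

5

Prior odds = 0.017/0.983 = 17/983.
Target odds = 0.85/0.15 = 17/3.
Need L⁴ ≥ 17/3 ÷ (17/983) = 983/3.
4⁴ = 256 < 983/3 ≤ 625 = 5⁴, so L = 5.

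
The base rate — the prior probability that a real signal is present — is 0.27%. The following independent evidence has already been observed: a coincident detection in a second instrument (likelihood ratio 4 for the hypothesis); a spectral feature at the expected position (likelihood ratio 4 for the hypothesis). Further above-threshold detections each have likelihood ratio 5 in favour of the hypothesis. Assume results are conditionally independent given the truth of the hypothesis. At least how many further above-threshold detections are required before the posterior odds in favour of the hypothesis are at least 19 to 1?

Prior odds = 0.0027/0.9973 = 27/9973.
Combined Bayes factor of the evidence already in hand = 4 × 4 = 16.
Odds after that evidence = (27/9973) × 16 = 432/9973.
Target odds = 19.
Need 5ⁿ ≥ 19 ÷ (432/9973) = 189487/432.
5³ = 125 falls short of 189487/432 but 5⁴ = 625 reaches it, so n = 4.

4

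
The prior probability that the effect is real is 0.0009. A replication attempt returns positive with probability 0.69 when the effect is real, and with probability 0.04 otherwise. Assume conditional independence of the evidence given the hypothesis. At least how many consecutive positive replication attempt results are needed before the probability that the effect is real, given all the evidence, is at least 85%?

Prior odds = 0.0009/0.9991 = 9/9991.
Likelihood ratio of a positive result = 0.69/0.04 = 17.25.
Target odds: 0.85 ÷ 0.15 = 17/3.
Require 17.25ⁿ ≥ 17/3 ÷ (9/9991) = 169847/27.
17.25³ = 5132.953125 falls short of 169847/27 but 17.25⁴ = 22667121/256 reaches it, so n = 4.

4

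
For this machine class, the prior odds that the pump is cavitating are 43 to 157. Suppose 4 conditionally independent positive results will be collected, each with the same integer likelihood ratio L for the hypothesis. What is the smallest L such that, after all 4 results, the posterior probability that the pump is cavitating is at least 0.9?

Prior odds = 43/157.
Target odds = 0.9/0.1 = 9.
Need L⁴ ≥ 9 ÷ (43/157) = 1413/43.
2⁴ = 16 < 1413/43 ≤ 81 = 3⁴, so L = 3.

3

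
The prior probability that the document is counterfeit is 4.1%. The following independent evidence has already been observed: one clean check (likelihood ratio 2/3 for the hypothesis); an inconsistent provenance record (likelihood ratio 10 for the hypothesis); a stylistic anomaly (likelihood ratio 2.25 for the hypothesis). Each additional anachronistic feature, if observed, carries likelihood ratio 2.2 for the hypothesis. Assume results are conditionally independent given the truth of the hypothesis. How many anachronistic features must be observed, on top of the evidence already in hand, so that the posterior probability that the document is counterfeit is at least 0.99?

Prior odds = 0.041/0.959 = 41/959.
Combined Bayes factor of the evidence already in hand = (2/3) × 10 × 2.25 = 15.
Odds after that evidence = (41/959) × 15 = 615/959.
Target odds = 0.99/0.01 = 99.
Need 2.2ⁿ ≥ 99 ÷ (615/959) = 31647/205.
2.2⁶ = 1771561/15625 falls short of 31647/205 but 2.2⁷ = 19487171/78125 reaches it, so n = 7.

7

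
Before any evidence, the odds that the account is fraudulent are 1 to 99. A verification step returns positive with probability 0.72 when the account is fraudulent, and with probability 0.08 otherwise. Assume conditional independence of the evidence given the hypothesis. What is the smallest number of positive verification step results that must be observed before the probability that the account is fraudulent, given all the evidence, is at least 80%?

Prior odds = 1/99.
Likelihood ratio of a positive result = 0.72/0.08 = 9.
Target posterior odds = 0.8/0.2 = 4.
Need (1/99) × 9ⁿ ≥ 4, i.e. 9ⁿ ≥ 396.
9² = 81 falls short of 396 but 9³ = 729 reaches it, so n = 3.

3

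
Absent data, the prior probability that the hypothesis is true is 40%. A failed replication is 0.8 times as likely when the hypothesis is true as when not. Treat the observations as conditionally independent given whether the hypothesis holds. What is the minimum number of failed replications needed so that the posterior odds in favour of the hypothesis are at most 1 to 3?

Prior odds: 0.4 ÷ 0.6 = 2/3.
Likelihood ratio per failed replication = 0.8.
Target odds = 1/3.
Require 0.8ⁿ ≤ 1/3 ÷ (2/3) = 0.5.
0.8³ = 0.512 is still above 0.5 but 0.8⁴ = 0.4096 is at or below it, so n = 4.

4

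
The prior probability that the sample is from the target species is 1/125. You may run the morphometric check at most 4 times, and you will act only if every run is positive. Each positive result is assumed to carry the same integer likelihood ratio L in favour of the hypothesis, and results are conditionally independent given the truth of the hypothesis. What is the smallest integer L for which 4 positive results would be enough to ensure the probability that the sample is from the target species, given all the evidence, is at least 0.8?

Prior odds = 0.008/0.992 = 1/124.
Target odds = 0.8/0.2 = 4.
Need L⁴ ≥ 4 ÷ (1/124) = 496.
4⁴ = 256 < 496 ≤ 625 = 5⁴, so L = 5.

5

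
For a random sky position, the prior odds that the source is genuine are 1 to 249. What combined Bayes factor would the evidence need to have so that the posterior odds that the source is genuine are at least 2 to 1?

Prior odds = 1/249.
Target odds = 2.
Required Bayes factor = 2 ÷ (1/249) = 498.

498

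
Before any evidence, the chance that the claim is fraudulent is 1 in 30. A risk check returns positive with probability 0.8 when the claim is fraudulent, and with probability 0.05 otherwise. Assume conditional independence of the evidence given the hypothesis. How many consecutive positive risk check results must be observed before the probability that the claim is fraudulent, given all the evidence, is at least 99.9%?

4

Prior odds: (1/30) ÷ (29/30) = 1/29.
Likelihood ratio of a positive result = 0.8/0.05 = 16.
Target odds: 0.999 ÷ 0.001 = 999.
Require 16ⁿ ≥ 999 ÷ (1/29) = 28971.
16³ = 4096 falls short of 28971 but 16⁴ = 65536 reaches it, so n = 4.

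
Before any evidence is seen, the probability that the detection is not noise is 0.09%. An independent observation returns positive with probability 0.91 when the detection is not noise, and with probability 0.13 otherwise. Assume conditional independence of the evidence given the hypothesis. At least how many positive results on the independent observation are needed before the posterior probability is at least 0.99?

6

Prior odds = 0.0009/0.9991 = 9/9991.
Likelihood ratio of a positive result = 0.91/0.13 = 7.
Target odds: 0.99 ÷ 0.01 = 99.
Require 7ⁿ ≥ 99 ÷ (9/9991) = 109901.
7⁵ = 16807 falls short of 109901 but 7⁶ = 117649 reaches it, so n = 6.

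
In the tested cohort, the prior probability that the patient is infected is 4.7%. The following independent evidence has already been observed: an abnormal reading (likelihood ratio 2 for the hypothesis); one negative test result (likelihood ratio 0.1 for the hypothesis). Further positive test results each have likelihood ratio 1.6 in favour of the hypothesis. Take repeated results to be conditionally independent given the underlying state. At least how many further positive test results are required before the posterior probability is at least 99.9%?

25

Prior odds = 0.047/0.953 = 47/953.
Combined Bayes factor of the evidence already in hand = 2 × 0.1 = 0.2.
Odds after that evidence = (47/953) × 0.2 = 47/4765.
Target odds = 0.999/0.001 = 999.
Need 1.6ⁿ ≥ 999 ÷ (47/4765) = 4760235/47.
1.6²⁴ ≈79228.2 falls short of 4760235/47 but 1.6²⁵ ≈126765 reaches it, so n = 25.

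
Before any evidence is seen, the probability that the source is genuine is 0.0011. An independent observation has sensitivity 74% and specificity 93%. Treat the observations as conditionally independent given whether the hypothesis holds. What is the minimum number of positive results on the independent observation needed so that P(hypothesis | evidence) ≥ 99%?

5

Prior odds = 0.0011/0.9989 = 11/9989.
False-positive rate = 1 − 0.93 = 0.07; likelihood ratio of a positive = 0.74/0.07 = 74/7.
Target odds: 0.99 ÷ 0.01 = 99.
Need (11/9989) × (74/7)ⁿ ≥ 99, i.e. (74/7)ⁿ ≥ 89901.
(74/7)⁴ = 29986576/2401 falls short of 89901 but (74/7)⁵ ≈132029 reaches it, so n = 5.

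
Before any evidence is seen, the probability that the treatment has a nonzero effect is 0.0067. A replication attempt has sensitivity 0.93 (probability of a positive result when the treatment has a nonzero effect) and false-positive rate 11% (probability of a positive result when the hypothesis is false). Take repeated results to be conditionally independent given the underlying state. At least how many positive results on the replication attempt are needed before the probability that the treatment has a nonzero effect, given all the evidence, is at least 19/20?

Prior odds = 0.0067/0.9933 = 67/9933.
Likelihood ratio of a positive result = 0.93/0.11 = 93/11.
Target posterior odds = 0.95/0.05 = 19.
Require (93/11)ⁿ ≥ 19 ÷ (67/9933) = 188727/67.
(93/11)³ = 804357/1331 falls short of 188727/67 but (93/11)⁴ = 74805201/14641 reaches it, so n = 4.

4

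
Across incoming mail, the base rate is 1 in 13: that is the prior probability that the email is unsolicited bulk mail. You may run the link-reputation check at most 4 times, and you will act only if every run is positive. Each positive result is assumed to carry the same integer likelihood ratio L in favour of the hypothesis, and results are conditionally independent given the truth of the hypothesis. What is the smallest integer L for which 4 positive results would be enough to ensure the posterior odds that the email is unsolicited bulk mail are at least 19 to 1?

4

Prior odds = (1/13)/(12/13) = 1/12.
Target odds = 19.
Need L⁴ ≥ 19 ÷ (1/12) = 228.
3⁴ = 81 < 228 ≤ 256 = 4⁴, so L = 4.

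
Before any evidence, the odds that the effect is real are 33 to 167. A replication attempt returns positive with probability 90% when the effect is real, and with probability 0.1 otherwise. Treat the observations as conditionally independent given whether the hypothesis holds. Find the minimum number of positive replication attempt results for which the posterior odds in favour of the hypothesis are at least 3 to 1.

2

Prior odds = 33/167.
Likelihood ratio of a positive result = 0.9/0.1 = 9.
Target odds = 3.
Require 9ⁿ ≥ 3 ÷ (33/167) = 167/11.
9¹ = 9 falls short of 167/11 but 9² = 81 reaches it, so n = 2.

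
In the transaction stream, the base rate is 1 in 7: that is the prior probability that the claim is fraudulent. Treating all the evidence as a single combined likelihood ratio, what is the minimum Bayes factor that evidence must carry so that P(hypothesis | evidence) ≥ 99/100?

594

Prior odds = (1/7)/(6/7) = 1/6.
Target odds = 0.99/0.01 = 99.
Required Bayes factor = 99 ÷ (1/6) = 594.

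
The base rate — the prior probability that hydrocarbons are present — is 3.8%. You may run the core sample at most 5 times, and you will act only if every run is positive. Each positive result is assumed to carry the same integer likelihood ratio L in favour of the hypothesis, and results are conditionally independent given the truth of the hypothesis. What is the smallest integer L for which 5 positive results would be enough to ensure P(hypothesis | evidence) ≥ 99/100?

Prior odds = 0.038/0.962 = 19/481.
Target odds = 0.99/0.01 = 99.
Need L⁵ ≥ 99 ÷ (19/481) = 47619/19.
4⁵ = 1024 < 47619/19 ≤ 3125 = 5⁵, so L = 5.

5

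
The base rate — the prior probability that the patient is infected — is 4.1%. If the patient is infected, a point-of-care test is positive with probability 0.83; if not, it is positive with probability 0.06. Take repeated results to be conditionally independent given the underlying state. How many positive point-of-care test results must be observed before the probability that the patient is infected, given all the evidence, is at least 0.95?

Prior odds: 0.041 ÷ 0.959 = 41/959.
Likelihood ratio of a positive = 0.83/0.06 = 83/6.
Target posterior odds = 0.95/0.05 = 19.
Require (83/6)ⁿ ≥ 19 ÷ (41/959) = 18221/41.
(83/6)² = 6889/36 falls short of 18221/41 but (83/6)³ = 571787/216 reaches it, so n = 3.

3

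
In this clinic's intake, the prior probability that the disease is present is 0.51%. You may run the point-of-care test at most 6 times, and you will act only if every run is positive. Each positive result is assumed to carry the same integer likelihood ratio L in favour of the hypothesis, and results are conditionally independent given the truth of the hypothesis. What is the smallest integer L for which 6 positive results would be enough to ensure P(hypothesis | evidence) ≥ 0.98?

5

Prior odds = 0.0051/0.9949 = 51/9949.
Target odds = 0.98/0.02 = 49.
Need L⁶ ≥ 49 ÷ (51/9949) = 487501/51.
4⁶ = 4096 < 487501/51 ≤ 15625 = 5⁶, so L = 5.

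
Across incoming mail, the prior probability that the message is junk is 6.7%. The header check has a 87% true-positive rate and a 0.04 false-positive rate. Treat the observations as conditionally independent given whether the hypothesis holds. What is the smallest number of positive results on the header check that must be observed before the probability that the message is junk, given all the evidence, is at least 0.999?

4

Prior odds = 0.067/0.933 = 67/933.
Likelihood ratio of a positive result = 0.87/0.04 = 21.75.
Target posterior odds = 0.999/0.001 = 999.
Need (67/933) × 21.75ⁿ ≥ 999, i.e. 21.75ⁿ ≥ 932067/67.
21.75³ = 658503/64 falls short of 932067/67 but 21.75⁴ = 57289761/256 reaches it, so n = 4.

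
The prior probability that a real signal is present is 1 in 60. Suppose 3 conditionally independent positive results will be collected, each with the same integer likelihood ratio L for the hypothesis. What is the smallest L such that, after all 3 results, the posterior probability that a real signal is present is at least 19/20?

Prior odds = (1/60)/(59/60) = 1/59.
Target odds = 0.95/0.05 = 19.
Need L³ ≥ 19 ÷ (1/59) = 1121.
10³ = 1000 < 1121 ≤ 1331 = 11³, so L = 11.

11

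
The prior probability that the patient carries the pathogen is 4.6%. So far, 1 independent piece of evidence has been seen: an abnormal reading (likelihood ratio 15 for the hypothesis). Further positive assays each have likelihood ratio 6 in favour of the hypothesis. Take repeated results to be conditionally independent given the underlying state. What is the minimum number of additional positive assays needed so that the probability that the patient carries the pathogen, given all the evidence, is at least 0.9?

Prior odds = 0.046/0.954 = 23/477.
Bayes factor of the evidence already in hand = 15.
Odds after that evidence = (23/477) × 15 = 115/159.
Target odds = 0.9/0.1 = 9.
Need 6ⁿ ≥ 9 ÷ (115/159) = 1431/115.
6¹ = 6 falls short of 1431/115 but 6² = 36 reaches it, so n = 2.

2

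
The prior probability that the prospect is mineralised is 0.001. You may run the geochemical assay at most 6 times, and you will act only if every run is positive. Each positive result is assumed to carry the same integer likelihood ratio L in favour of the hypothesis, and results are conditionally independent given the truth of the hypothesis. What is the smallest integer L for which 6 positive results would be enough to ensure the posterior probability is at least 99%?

Prior odds = 0.001/0.999 = 1/999.
Target odds = 0.99/0.01 = 99.
Need L⁶ ≥ 99 ÷ (1/999) = 98901.
6⁶ = 46656 < 98901 ≤ 117649 = 7⁶, so L = 7.

7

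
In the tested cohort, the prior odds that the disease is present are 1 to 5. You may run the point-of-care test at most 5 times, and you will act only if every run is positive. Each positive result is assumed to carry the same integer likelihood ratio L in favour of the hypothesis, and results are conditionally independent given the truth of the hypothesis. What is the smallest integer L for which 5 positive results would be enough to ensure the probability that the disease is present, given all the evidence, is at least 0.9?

Prior odds = 0.2.
Target odds = 0.9/0.1 = 9.
Need L⁵ ≥ 9 ÷ 0.2 = 45.
2⁵ = 32 < 45 ≤ 243 = 3⁵, so L = 3.

3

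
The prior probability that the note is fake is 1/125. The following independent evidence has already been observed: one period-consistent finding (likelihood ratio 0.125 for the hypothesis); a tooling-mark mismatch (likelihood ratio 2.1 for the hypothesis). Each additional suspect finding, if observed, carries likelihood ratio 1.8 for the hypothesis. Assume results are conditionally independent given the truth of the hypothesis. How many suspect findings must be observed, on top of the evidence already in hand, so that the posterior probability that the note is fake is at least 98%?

18

Prior odds = 0.008/0.992 = 1/124.
Combined Bayes factor of the evidence already in hand = 0.125 × 2.1 = 0.2625.
Odds after that evidence = (1/124) × 0.2625 = 21/9920.
Target odds = 0.98/0.02 = 49.
Need 1.8ⁿ ≥ 49 ÷ (21/9920) = 69440/3.
1.8¹⁷ ≈21859.1 falls short of 69440/3 but 1.8¹⁸ ≈39346.4 reaches it, so n = 18.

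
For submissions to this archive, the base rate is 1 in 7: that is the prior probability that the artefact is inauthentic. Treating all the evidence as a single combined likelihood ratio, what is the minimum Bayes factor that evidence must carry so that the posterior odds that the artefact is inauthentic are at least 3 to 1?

18

Prior odds = (1/7)/(6/7) = 1/6.
Target odds = 3.
Required Bayes factor = 3 ÷ (1/6) = 18.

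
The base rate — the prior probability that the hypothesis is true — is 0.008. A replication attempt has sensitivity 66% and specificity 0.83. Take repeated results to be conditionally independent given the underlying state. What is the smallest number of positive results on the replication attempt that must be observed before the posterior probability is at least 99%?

7

Prior odds = 0.008/0.992 = 1/124.
False-positive rate = 1 − 0.83 = 0.17; likelihood ratio of a positive = 0.66/0.17 = 66/17.
Target posterior odds = 0.99/0.01 = 99.
Require (66/17)ⁿ ≥ 99 ÷ (1/124) = 12276.
(66/17)⁶ ≈3424.29 falls short of 12276 but (66/17)⁷ ≈13294.3 reaches it, so n = 7.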